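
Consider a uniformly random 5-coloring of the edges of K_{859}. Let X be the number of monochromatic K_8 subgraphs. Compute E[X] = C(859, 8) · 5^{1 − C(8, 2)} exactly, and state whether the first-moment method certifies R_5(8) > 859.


E[X] = C(859, 8) · 5^{1 − 28} = 7115855595170747139 · 5^{−27} = 7115855595170747139/7450580596923828125.
As a reduced fraction: E[X] = 7115855595170747139/7450580596923828125 ≈ 0.95507.
Is E[X] < 1? YES.
Since E[X] < 1, there exists a 5-coloring of K_{859} with no monochromatic K_8; hence R_5(8) > 859.

E[X] = 7115855595170747139/7450580596923828125 ≈ 0.95507; E[X] < 1, so R_5(8) > 859.


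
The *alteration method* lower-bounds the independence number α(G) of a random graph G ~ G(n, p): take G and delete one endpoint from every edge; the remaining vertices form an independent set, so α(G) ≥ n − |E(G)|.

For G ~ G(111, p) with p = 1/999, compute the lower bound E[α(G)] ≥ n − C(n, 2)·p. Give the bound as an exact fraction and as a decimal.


E[|E(G)|] = C(111, 2)·p = 6105 · (1/999) = 55/9.
E[α(G)] ≥ n − E[|E(G)|] = 111 − 55/9 = 944/9.
Numerically: ≈ 104.888889.
(This is only a lower bound; the true E[α(G)] may be larger.)

E[α(G)] ≥ 944/9 ≈ 104.888889.


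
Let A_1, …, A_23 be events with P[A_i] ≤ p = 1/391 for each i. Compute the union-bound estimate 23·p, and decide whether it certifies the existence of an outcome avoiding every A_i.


Union bound: P[∪_{i=1}^{23} A_i] ≤ Σ_i P[A_i] ≤ 23·p = 23·(1/391) = 1/17.
Numerically: 1/17 ≈ 0.058824.
Is 1/17 < 1? YES.
Since P[∪ A_i] ≤ 1/17 < 1, the complement has P[∩ A_i^c] ≥ 1 − 1/17 = 16/17 > 0, so some outcome avoids every A_i.

23·p = 1/17 ≈ 0.058824; existence CERTIFIED by the union bound.


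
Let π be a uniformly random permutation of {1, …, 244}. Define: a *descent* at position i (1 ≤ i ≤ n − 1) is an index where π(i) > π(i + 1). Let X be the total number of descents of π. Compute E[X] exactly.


Write X = Σ X_I over i = 1, …, 243, with X_I the indicator of one descent.
There are 243 indicators.
For each fixed i, the pair (π(i), π(i+1)) is a uniformly random ordered pair of distinct values from {1, …, 244}; by symmetry P[π(i) > π(i+1)] = 1/2.
By linearity: E[X] = 243 · (1/2) = (244 − 1) · (1/2) = 243/2 ≈ 121.500.

E[X] = 243/2 = 121.500.


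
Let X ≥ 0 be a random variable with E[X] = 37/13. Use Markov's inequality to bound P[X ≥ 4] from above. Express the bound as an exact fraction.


μ = E[X] = 37/13, a = 4.
Markov: P[X ≥ 4] ≤ μ/a = (37/13)/4 = 37/52.
Numerically: ≈ 0.712.
(Since a = 4 > μ = 2.846, the bound 37/52 is < 1 and informative.)

P[X ≥ 4] ≤ 37/52 ≈ 0.712.


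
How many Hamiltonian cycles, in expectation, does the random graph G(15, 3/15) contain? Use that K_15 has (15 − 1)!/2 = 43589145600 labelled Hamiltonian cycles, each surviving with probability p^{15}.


K_15 has (15 − 1)!/2 = 43589145600 labelled Hamiltonian cycles.
For each such Hamiltonian cycle H, let X_H = 1 if all 15 edges of H are present in G. Then P[X_H = 1] = p^{15} = (1/5)^{15} = 1/30517578125.
By linearity: E[X] = Σ_H E[X_H] = 43589145600 · p^{15} = 43589145600 · 1/30517578125 = 1743565824/1220703125.
Numerically: E[X] ≈ 1.428.

E[X] = 43589145600 · (1/5)^{15} = 1743565824/1220703125 ≈ 1.428.


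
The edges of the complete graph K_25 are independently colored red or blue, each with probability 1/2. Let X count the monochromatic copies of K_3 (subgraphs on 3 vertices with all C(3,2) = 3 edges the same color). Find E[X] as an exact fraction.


Let X = Σ_S X_S over the C(25, 3) = 2300 subsets S of size 3, where X_S = 1 if the K_3 on S is monochromatic.
For a fixed S, the K_3 on S has C(3, 2) = 3 edges. P[all 3 edges red] = (1/2)^3, and likewise for blue, so P[monochromatic] = 2·(1/2)^3 = 2^{1 − 3} = 1/4.
By linearity: E[X] = C(25, 3) · 2^{1 − 3} = 2300 · 1/4 = 575.
Numerically: E[X] ≈ 575.000.

E[X] = C(25,3)·2^(1−C(3,2)) = 575 ≈ 575.000.


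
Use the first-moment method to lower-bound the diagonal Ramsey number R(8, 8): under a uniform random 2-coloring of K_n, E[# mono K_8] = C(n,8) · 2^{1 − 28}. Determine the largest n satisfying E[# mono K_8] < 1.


We need C(n, 8) · 2^{1 − 28} < 1, i.e. C(n, 8) < 2^{28 − 1} = 134217728.
Check values of n near the boundary:
  n = 37: C(37, 8) = 38608020; 38608020 < 134217728? YES
  n = 38: C(38, 8) = 48903492; 48903492 < 134217728? YES
  n = 39: C(39, 8) = 61523748; 61523748 < 134217728? YES
  n = 40: C(40, 8) = 76904685; 76904685 < 134217728? YES
  n = 41: C(41, 8) = 95548245; 95548245 < 134217728? YES
  n = 42: C(42, 8) = 118030185; 118030185 < 134217728? YES
  n = 43: C(43, 8) = 145008513; 145008513 < 134217728? NO
  n = 44: C(44, 8) = 177232627; 177232627 < 134217728? NO
The largest n with C(n, 8) < 134217728 is n = 42 (where E[X] = 118030185/134217728 ≈ 0.879). Hence R(8, 8) > 42, i.e. R(8, 8) ≥ 43.

Largest n = 42; hence R(8, 8) > 42.


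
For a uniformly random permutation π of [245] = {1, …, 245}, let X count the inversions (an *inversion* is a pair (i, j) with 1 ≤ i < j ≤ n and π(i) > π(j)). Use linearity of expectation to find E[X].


Write X = Σ X_I over the C(245, 2) = 29890 pairs i < j, with X_I the indicator of one inversion.
There are 29890 indicators.
For each fixed pair i < j, the values π(i) and π(j) are two distinct elements of {1, …, 245} in uniformly random order; by symmetry P[π(i) > π(j)] = 1/2.
By linearity: E[X] = 29890 · (1/2) = C(245, 2) · (1/2) = 29890/2 = 14945 ≈ 14945.0000.

E[X] = 14945 = 14945.0000.


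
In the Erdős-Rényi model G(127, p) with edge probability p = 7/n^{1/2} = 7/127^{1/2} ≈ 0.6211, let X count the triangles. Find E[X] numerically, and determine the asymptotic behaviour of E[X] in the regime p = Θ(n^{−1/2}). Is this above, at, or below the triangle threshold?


Number of potential triangles: C(127, 3) = 333375.
Each occurs with probability p³ ≈ (0.6211)³ ≈ 2.396561e-01.
By linearity: E[X] = C(127, 3)·p³ ≈ 333375 · 2.396561e-01 ≈ 79895.3617.
Since α = 1/2 < 1, p = c/n^{1/2} ≫ 1/n is above the triangle threshold p ~ 1/n. Asymptotically E[X] ~ (c³/6)·n^{3(1−α)} = (7³/6)·n^{1.5} → ∞; triangles are abundant w.h.p.

E[X] ≈ 79895.3617; in regime p = Θ(1/n^{1/2}) E[X] diverges (above the triangle threshold p ~ 1/n).


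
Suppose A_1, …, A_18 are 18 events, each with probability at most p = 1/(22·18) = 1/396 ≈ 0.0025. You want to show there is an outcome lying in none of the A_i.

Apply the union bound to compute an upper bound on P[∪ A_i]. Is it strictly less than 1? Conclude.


Union bound: P[∪_{i=1}^{18} A_i] ≤ Σ_i P[A_i] ≤ 18·p = 18·(1/396) = 1/22.
Numerically: 1/22 ≈ 0.0455.
Is 1/22 < 1? YES.
Since P[∪ A_i] ≤ 1/22 < 1, the complement has P[∩ A_i^c] ≥ 1 − 1/22 = 21/22 > 0, so some outcome avoids every A_i.

18·p = 1/22 ≈ 0.0455; existence CERTIFIED by the union bound.


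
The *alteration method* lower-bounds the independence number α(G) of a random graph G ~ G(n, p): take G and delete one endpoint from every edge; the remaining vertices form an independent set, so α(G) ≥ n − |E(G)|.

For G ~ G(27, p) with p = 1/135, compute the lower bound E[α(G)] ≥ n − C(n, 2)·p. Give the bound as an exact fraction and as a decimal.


E[|E(G)|] = C(27, 2)·p = 351 · (1/135) = 13/5.
E[α(G)] ≥ n − E[|E(G)|] = 27 − 13/5 = 122/5.
Numerically: ≈ 24.40000.
(This is only a lower bound; the true E[α(G)] may be larger.)

E[α(G)] ≥ 122/5 ≈ 24.40000.


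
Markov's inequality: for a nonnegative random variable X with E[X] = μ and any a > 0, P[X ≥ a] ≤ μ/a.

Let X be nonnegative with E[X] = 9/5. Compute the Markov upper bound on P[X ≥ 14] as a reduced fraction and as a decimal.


μ = E[X] = 9/5, a = 14.
Markov: P[X ≥ 14] ≤ μ/a = (9/5)/14 = 9/70.
Numerically: ≈ 0.12857.
(Since a = 14 > μ = 1.80000, the bound 9/70 is < 1 and informative.)

P[X ≥ 14] ≤ 9/70 ≈ 0.12857.


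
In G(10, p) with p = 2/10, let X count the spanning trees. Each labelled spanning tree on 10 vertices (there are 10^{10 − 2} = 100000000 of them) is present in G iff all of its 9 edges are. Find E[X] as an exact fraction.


K_10 has 10^{10 − 2} = 100000000 labelled spanning trees.
For each such spanning tree H, let X_H = 1 if all 9 edges of H are present in G. Then P[X_H = 1] = p^{9} = (1/5)^{9} = 1/1953125.
By linearity: E[X] = Σ_H E[X_H] = 100000000 · p^{9} = 100000000 · 1/1953125 = 256/5.
Numerically: E[X] ≈ 51.2.

E[X] = 100000000 · (1/5)^{9} = 256/5 ≈ 51.2.


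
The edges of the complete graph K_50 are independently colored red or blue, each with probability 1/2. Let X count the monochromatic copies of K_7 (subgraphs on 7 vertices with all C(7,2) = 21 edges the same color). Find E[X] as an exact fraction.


Let X = Σ_S X_S over the C(50, 7) = 99884400 subsets S of size 7, where X_S = 1 if the K_7 on S is monochromatic.
For a fixed S, the K_7 on S has C(7, 2) = 21 edges. P[all 21 edges red] = (1/2)^21, and likewise for blue, so P[monochromatic] = 2·(1/2)^21 = 2^{1 − 21} = 1/1048576.
By linearity of expectation: E[X] = C(50, 7) · 2^{1 − 21} = 99884400 · 1/1048576 = 6242775/65536.
Numerically: E[X] ≈ 95.257.

E[X] = C(50,7)·2^(1−C(7,2)) = 6242775/65536 ≈ 95.257.


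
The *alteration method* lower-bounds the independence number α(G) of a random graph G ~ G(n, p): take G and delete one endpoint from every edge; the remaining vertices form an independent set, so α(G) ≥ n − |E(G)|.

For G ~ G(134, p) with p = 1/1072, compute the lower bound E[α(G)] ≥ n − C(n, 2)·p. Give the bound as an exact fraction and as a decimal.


E[|E(G)|] = C(134, 2)·p = 8911 · (1/1072) = 133/16.
E[α(G)] ≥ n − E[|E(G)|] = 134 − 133/16 = 2011/16.
Numerically: ≈ 125.688.
(This is only a lower bound; the true E[α(G)] may be larger.)

E[α(G)] ≥ 2011/16 ≈ 125.688.


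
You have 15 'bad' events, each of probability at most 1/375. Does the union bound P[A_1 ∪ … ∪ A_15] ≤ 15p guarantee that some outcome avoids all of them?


Union bound: P[∪_{i=1}^{15} A_i] ≤ Σ_i P[A_i] ≤ 15·p = 15·(1/375) = 1/25.
Numerically: 1/25 ≈ 0.0400000.
Is 1/25 < 1? YES.
Since P[∪ A_i] ≤ 1/25 < 1, the complement has P[∩ A_i^c] ≥ 1 − 1/25 = 24/25 > 0, so some outcome avoids every A_i.

15·p = 1/25 ≈ 0.0400000; existence CERTIFIED by the union bound.


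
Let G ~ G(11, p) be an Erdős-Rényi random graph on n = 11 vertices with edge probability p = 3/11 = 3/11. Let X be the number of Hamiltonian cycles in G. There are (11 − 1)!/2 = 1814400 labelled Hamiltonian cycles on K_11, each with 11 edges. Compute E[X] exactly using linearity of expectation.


K_11 has (11 − 1)!/2 = 1814400 labelled Hamiltonian cycles.
For each such Hamiltonian cycle H, let X_H = 1 if all 11 edges of H are present in G. Then P[X_H = 1] = p^{11} = (3/11)^{11} = 177147/285311670611.
By linearity: E[X] = Σ_H E[X_H] = 1814400 · p^{11} = 1814400 · 177147/285311670611 = 321415516800/285311670611.
Numerically: E[X] ≈ 1.12654.

E[X] = 1814400 · (3/11)^{11} = 321415516800/285311670611 ≈ 1.12654.


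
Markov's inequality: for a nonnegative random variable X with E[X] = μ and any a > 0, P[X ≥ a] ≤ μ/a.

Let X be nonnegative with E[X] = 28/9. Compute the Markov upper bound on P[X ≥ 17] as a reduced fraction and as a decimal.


μ = E[X] = 28/9, a = 17.
Markov: P[X ≥ 17] ≤ μ/a = (28/9)/17 = 28/153.
Numerically: ≈ 0.183007.
(Since a = 17 > μ = 3.111111, the bound 28/153 is < 1 and informative.)

P[X ≥ 17] ≤ 28/153 ≈ 0.183007.


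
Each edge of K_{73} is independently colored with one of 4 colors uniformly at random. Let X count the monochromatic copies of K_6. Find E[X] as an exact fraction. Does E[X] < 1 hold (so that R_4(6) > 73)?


E[X] = C(73, 6) · 4^{1 − 15} = 170230452 · 4^{−14} = 170230452/268435456.
As a reduced fraction: E[X] = 42557613/67108864 ≈ 0.6341579.
Is E[X] < 1? YES.
Since E[X] < 1, there exists a 4-coloring of K_{73} with no monochromatic K_6; hence R_4(6) > 73.

E[X] = 42557613/67108864 ≈ 0.6341579; E[X] < 1, so R_4(6) > 73.


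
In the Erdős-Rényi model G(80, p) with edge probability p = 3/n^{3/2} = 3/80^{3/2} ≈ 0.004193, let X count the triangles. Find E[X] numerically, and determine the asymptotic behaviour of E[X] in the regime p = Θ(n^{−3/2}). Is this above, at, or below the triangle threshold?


Number of potential triangles: C(80, 3) = 82160.
Each occurs with probability p³ ≈ (0.004193)³ ≈ 7.369853e-08.
By linearity: E[X] = C(80, 3)·p³ ≈ 82160 · 7.369853e-08 ≈ 0.0061.
Since α = 3/2 > 1, p = c/n^{3/2} = o(1/n) is below the triangle threshold p ~ 1/n. Asymptotically E[X] ~ (c³/6)·n^{3(1−α)} = (3³/6)·n^{-1.5} → 0, so by Markov's inequality G has no triangles w.h.p.

E[X] ≈ 0.0061; in regime p = Θ(1/n^{3/2}) E[X] tends to 0 (below the triangle threshold p ~ 1/n).


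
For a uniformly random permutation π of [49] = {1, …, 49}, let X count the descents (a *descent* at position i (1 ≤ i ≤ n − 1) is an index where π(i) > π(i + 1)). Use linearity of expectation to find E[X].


Write X = Σ X_I over i = 1, …, 48, with X_I the indicator of one descent.
There are 48 indicators.
For each fixed i, the pair (π(i), π(i+1)) is a uniformly random ordered pair of distinct values from {1, …, 49}; by symmetry P[π(i) > π(i+1)] = 1/2.
By linearity: E[X] = 48 · (1/2) = (49 − 1) · (1/2) = 24 ≈ 24.00000.

E[X] = 24 = 24.00000.


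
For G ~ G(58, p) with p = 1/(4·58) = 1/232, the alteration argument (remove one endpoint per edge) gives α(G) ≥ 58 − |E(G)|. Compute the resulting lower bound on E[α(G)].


E[|E(G)|] = C(58, 2)·p = 1653 · (1/232) = 57/8.
E[α(G)] ≥ n − E[|E(G)|] = 58 − 57/8 = 407/8.
Numerically: ≈ 50.8750.
(This is only a lower bound; the true E[α(G)] may be larger.)

E[α(G)] ≥ 407/8 ≈ 50.8750.


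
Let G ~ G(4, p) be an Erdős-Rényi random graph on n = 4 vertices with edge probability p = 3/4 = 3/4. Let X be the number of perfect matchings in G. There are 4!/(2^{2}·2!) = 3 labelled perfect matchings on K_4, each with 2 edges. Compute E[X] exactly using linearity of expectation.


K_4 has 4!/(2^{2}·2!) = 3 labelled perfect matchings.
For each such perfect matching H, let X_H = 1 if all 2 edges of H are present in G. Then P[X_H = 1] = p^{2} = (3/4)^{2} = 9/16.
By linearity of expectation: E[X] = Σ_H E[X_H] = 3 · p^{2} = 3 · 9/16 = 27/16.
Numerically: E[X] ≈ 1.6875.

E[X] = 3 · (3/4)^{2} = 27/16 ≈ 1.6875.


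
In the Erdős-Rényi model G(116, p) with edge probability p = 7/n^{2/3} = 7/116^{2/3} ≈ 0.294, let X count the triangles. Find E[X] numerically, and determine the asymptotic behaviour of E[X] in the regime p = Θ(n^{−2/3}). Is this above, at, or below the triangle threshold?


Number of potential triangles: C(116, 3) = 253460.
Each occurs with probability p³ ≈ (0.294)³ ≈ 2.54905e-02.
By linearity: E[X] = C(116, 3)·p³ ≈ 253460 · 2.54905e-02 ≈ 6460.819.
Since α = 2/3 < 1, p = c/n^{2/3} ≫ 1/n is above the triangle threshold p ~ 1/n. Asymptotically E[X] ~ (c³/6)·n^{3(1−α)} = (7³/6)·n^{1} → ∞; triangles are abundant w.h.p.

E[X] ≈ 6460.819; in regime p = Θ(1/n^{2/3}) E[X] diverges (above the triangle threshold p ~ 1/n).


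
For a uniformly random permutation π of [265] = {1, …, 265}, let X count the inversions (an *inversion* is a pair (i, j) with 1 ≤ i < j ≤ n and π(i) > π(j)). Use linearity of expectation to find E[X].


Write X = Σ X_I over the C(265, 2) = 34980 pairs i < j, with X_I the indicator of one inversion.
There are 34980 indicators.
For each fixed pair i < j, the values π(i) and π(j) are two distinct elements of {1, …, 265} in uniformly random order; by symmetry P[π(i) > π(j)] = 1/2.
By linearity: E[X] = 34980 · (1/2) = C(265, 2) · (1/2) = 34980/2 = 17490 ≈ 17490.0000.

E[X] = 17490 = 17490.0000.


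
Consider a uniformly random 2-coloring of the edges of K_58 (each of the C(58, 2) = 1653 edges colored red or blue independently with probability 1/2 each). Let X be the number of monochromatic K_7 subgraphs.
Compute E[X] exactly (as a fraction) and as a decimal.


Let X = Σ_S X_S over the C(58, 7) = 300674088 subsets S of size 7, where X_S = 1 if the K_7 on S is monochromatic.
For a fixed S, the K_7 on S has C(7, 2) = 21 edges. P[all 21 edges red] = (1/2)^21, and likewise for blue, so P[monochromatic] = 2·(1/2)^21 = 2^{1 − 21} = 1/1048576.
Summing: E[X] = C(58, 7) · 2^{1 − 21} = 300674088 · 1/1048576 = 37584261/131072.
Numerically: E[X] ≈ 286.745155.

E[X] = C(58,7)·2^(1−C(7,2)) = 37584261/131072 ≈ 286.745155.


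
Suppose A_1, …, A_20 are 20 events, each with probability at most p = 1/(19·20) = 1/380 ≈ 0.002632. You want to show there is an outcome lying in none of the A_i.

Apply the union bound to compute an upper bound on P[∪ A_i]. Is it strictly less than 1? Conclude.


Union bound: P[∪_{i=1}^{20} A_i] ≤ Σ_i P[A_i] ≤ 20·p = 20·(1/380) = 1/19.
Numerically: 1/19 ≈ 0.052632.
Is 1/19 < 1? YES.
Since P[∪ A_i] ≤ 1/19 < 1, the complement has P[∩ A_i^c] ≥ 1 − 1/19 = 18/19 > 0, so some outcome avoids every A_i.

20·p = 1/19 ≈ 0.052632; existence CERTIFIED by the union bound.


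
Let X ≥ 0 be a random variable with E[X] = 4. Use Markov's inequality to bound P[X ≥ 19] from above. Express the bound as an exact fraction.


μ = E[X] = 4, a = 19.
Markov: P[X ≥ 19] ≤ μ/a = (4)/19 = 4/19.
Numerically: ≈ 0.210526.
(Since a = 19 > μ = 4.000000, the bound 4/19 is < 1 and informative.)

P[X ≥ 19] ≤ 4/19 ≈ 0.210526.


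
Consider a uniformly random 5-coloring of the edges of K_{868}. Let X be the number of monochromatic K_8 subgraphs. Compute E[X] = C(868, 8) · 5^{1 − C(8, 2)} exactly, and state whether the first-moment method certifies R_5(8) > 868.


E[X] = C(868, 8) · 5^{1 − 28} = 7737261125902834428 · 5^{−27} = 7737261125902834428/7450580596923828125.
As a reduced fraction: E[X] = 7737261125902834428/7450580596923828125 ≈ 1.0385.
Is E[X] < 1? NO.
Since E[X] ≥ 1, the first-moment bound is inconclusive at n = 868; it does NOT by itself certify R_5(8) > 868.

E[X] = 7737261125902834428/7450580596923828125 ≈ 1.0385; E[X] ≥ 1; first-moment method inconclusive here.


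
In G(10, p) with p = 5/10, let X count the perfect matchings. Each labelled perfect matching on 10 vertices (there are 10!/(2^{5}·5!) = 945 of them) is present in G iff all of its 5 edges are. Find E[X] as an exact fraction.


K_10 has 10!/(2^{5}·5!) = 945 labelled perfect matchings.
For each such perfect matching H, let X_H = 1 if all 5 edges of H are present in G. Then P[X_H = 1] = p^{5} = (1/2)^{5} = 1/32.
Summing the indicators: E[X] = Σ_H E[X_H] = 945 · p^{5} = 945 · 1/32 = 945/32.
Numerically: E[X] ≈ 29.5312.

E[X] = 945 · (1/2)^{5} = 945/32 ≈ 29.5312.


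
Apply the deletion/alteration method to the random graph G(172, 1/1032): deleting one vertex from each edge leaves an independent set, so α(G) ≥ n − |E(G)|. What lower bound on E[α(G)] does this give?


E[|E(G)|] = C(172, 2)·p = 14706 · (1/1032) = 57/4.
E[α(G)] ≥ n − E[|E(G)|] = 172 − 57/4 = 631/4.
Numerically: ≈ 157.75000.
(This is only a lower bound; the true E[α(G)] may be larger.)

E[α(G)] ≥ 631/4 ≈ 157.75000.


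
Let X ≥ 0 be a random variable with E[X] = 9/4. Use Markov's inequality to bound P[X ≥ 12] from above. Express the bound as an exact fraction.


μ = E[X] = 9/4, a = 12.
Markov: P[X ≥ 12] ≤ μ/a = (9/4)/12 = 3/16.
Numerically: ≈ 0.187500.
(Since a = 12 > μ = 2.250000, the bound 3/16 is < 1 and informative.)

P[X ≥ 12] ≤ 3/16 ≈ 0.187500.


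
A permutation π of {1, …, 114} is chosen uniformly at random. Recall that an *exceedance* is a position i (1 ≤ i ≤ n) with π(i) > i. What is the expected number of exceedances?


Write X = Σ_{i=1}^{114} X_i, where X_i = 1_{π(i) > i}.
For each fixed i, π(i) is uniform over {1, …, 114} (marginal of a uniform permutation), so P[π(i) > i] = (n − i)/n. Summing: Σ_{i=1}^{114} (n − i)/n = (0 + 1 + … + 113)/114 = 114(114 − 1)/(2·114) = (114 − 1)/2.
Hence E[X] = Σ_{i=1}^{114} (114 − i)/114 = 113/2 ≈ 56.500.

E[X] = 113/2 = 56.500.


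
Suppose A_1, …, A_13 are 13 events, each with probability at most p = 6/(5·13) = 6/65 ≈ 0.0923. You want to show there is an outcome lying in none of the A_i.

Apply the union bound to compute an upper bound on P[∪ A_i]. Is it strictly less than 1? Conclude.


Union bound: P[∪_{i=1}^{13} A_i] ≤ Σ_i P[A_i] ≤ 13·p = 13·(6/65) = 6/5.
Numerically: 6/5 ≈ 1.2000.
Is 6/5 < 1? NO.
Since the bound 6/5 is ≥ 1, the union bound is uninformative here; it does NOT by itself certify existence.

13·p = 6/5 ≈ 1.2000; existence NOT certified by the union bound.


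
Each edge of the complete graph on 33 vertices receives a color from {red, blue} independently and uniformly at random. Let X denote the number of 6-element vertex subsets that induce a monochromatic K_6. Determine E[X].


Let X = Σ_S X_S over the C(33, 6) = 1107568 subsets S of size 6, where X_S = 1 if the K_6 on S is monochromatic.
For a fixed S, the K_6 on S has C(6, 2) = 15 edges. P[all 15 edges red] = (1/2)^15, and likewise for blue, so P[monochromatic] = 2·(1/2)^15 = 2^{1 − 15} = 1/16384.
By linearity: E[X] = C(33, 6) · 2^{1 − 15} = 1107568 · 1/16384 = 69223/1024.
Numerically: E[X] ≈ 67.601.

E[X] = C(33,6)·2^(1−C(6,2)) = 69223/1024 ≈ 67.601.


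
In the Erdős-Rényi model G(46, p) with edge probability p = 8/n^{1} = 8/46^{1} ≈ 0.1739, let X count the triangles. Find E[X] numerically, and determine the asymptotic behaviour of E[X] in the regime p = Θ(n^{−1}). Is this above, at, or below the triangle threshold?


Number of potential triangles: C(46, 3) = 15180.
Each occurs with probability p³ ≈ (0.1739)³ ≈ 5.260130e-03.
By linearity: E[X] = C(46, 3)·p³ ≈ 15180 · 5.260130e-03 ≈ 79.8488.
Here α = 1, so p = 8/n is exactly at the triangle threshold p ~ 1/n. Asymptotically E[X] → c³/6 = 8³/6 = 256/3 ≈ 85.3333, a bounded constant. In this regime the triangle count is asymptotically Poisson(c³/6).

E[X] ≈ 79.8488; in regime p = Θ(1/n^{1}) E[X] stays bounded (at the triangle threshold p ~ 1/n).


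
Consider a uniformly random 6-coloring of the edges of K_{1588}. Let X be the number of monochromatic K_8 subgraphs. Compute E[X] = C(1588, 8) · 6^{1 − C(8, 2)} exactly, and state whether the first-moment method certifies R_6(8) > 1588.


E[X] = C(1588, 8) · 6^{1 − 28} = 985402800396653769702 · 6^{−27} = 985402800396653769702/1023490369077469249536.
As a reduced fraction: E[X] = 54744600022036320539/56860576059859402752 ≈ 0.9627866.
Is E[X] < 1? YES.
Since E[X] < 1, there exists a 6-coloring of K_{1588} with no monochromatic K_8; hence R_6(8) > 1588.

E[X] = 54744600022036320539/56860576059859402752 ≈ 0.9627866; E[X] < 1, so R_6(8) > 1588.


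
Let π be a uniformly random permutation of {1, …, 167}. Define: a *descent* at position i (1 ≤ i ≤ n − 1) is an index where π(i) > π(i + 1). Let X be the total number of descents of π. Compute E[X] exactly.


Write X = Σ X_I over i = 1, …, 166, with X_I the indicator of one descent.
There are 166 indicators.
For each fixed i, the pair (π(i), π(i+1)) is a uniformly random ordered pair of distinct values from {1, …, 167}; by symmetry P[π(i) > π(i+1)] = 1/2.
By linearity: E[X] = 166 · (1/2) = (167 − 1) · (1/2) = 83 ≈ 83.000000.

E[X] = 83 = 83.000000.


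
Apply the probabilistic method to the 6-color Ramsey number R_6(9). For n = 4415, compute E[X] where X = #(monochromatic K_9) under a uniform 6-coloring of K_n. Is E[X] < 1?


E[X] = C(4415, 9) · 6^{1 − 36} = 1742086910069196051229123255 · 6^{−35} = 1742086910069196051229123255/1719070799748422591028658176.
As a reduced fraction: E[X] = 1742086910069196051229123255/1719070799748422591028658176 ≈ 1.0134.
Is E[X] < 1? NO.
Since E[X] ≥ 1, the first-moment bound is inconclusive at n = 4415; it does NOT by itself certify R_6(9) > 4415.

E[X] = 1742086910069196051229123255/1719070799748422591028658176 ≈ 1.0134; E[X] ≥ 1; first-moment method inconclusive here.


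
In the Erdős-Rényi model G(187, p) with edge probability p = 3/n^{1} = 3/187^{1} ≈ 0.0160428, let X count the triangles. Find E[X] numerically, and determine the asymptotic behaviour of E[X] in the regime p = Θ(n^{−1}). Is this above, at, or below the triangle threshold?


Number of potential triangles: C(187, 3) = 1072445.
Each occurs with probability p³ ≈ (0.0160428)³ ≈ 4.12894354e-06.
By linearity: E[X] = C(187, 3)·p³ ≈ 1072445 · 4.12894354e-06 ≈ 4.428065.
Here α = 1, so p = 3/n is exactly at the triangle threshold p ~ 1/n. Asymptotically E[X] → c³/6 = 3³/6 = 9/2 ≈ 4.500000, a bounded constant. In this regime the triangle count is asymptotically Poisson(c³/6).

E[X] ≈ 4.428065; in regime p = Θ(1/n^{1}) E[X] stays bounded (at the triangle threshold p ~ 1/n).


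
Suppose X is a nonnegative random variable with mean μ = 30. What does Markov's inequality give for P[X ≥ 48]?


μ = E[X] = 30, a = 48.
Markov: P[X ≥ 48] ≤ μ/a = (30)/48 = 5/8.
Numerically: ≈ 0.6250.
(Since a = 48 > μ = 30.0000, the bound 5/8 is < 1 and informative.)

P[X ≥ 48] ≤ 5/8 ≈ 0.6250.


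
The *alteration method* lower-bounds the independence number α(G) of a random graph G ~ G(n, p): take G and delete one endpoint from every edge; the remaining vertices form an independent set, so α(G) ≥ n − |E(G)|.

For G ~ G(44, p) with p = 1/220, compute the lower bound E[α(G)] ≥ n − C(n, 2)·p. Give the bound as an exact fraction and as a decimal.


E[|E(G)|] = C(44, 2)·p = 946 · (1/220) = 43/10.
E[α(G)] ≥ n − E[|E(G)|] = 44 − 43/10 = 397/10.
Numerically: ≈ 39.700000.
(This is only a lower bound; the true E[α(G)] may be larger.)

E[α(G)] ≥ 397/10 ≈ 39.700000.


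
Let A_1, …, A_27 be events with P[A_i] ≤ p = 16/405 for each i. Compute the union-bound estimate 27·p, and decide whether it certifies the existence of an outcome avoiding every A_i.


Union bound: P[∪_{i=1}^{27} A_i] ≤ Σ_i P[A_i] ≤ 27·p = 27·(16/405) = 16/15.
Numerically: 16/15 ≈ 1.067.
Is 16/15 < 1? NO.
Since the bound 16/15 is ≥ 1, the union bound is uninformative here; it does NOT by itself certify existence.

27·p = 16/15 ≈ 1.067; existence NOT certified by the union bound.


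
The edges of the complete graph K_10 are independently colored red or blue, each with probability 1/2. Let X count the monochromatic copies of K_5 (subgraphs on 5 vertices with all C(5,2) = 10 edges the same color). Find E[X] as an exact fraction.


Let X = Σ_S X_S over the C(10, 5) = 252 subsets S of size 5, where X_S = 1 if the K_5 on S is monochromatic.
For a fixed S, the K_5 on S has C(5, 2) = 10 edges. P[all 10 edges red] = (1/2)^10, and likewise for blue, so P[monochromatic] = 2·(1/2)^10 = 2^{1 − 10} = 1/512.
Summing: E[X] = C(10, 5) · 2^{1 − 10} = 252 · 1/512 = 63/128.
Numerically: E[X] ≈ 0.4922.

E[X] = C(10,5)·2^(1−C(5,2)) = 63/128 ≈ 0.4922.


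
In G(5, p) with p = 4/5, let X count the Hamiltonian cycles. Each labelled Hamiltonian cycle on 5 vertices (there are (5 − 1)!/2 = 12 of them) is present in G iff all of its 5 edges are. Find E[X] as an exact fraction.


K_5 has (5 − 1)!/2 = 12 labelled Hamiltonian cycles.
For each such Hamiltonian cycle H, let X_H = 1 if all 5 edges of H are present in G. Then P[X_H = 1] = p^{5} = (4/5)^{5} = 1024/3125.
By linearity: E[X] = Σ_H E[X_H] = 12 · p^{5} = 12 · 1024/3125 = 12288/3125.
Numerically: E[X] ≈ 3.9322.

E[X] = 12 · (4/5)^{5} = 12288/3125 ≈ 3.9322.


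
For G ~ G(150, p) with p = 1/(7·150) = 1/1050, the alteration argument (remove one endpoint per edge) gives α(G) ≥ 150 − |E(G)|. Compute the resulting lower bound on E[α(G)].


E[|E(G)|] = C(150, 2)·p = 11175 · (1/1050) = 149/14.
E[α(G)] ≥ n − E[|E(G)|] = 150 − 149/14 = 1951/14.
Numerically: ≈ 139.357143.
(This is only a lower bound; the true E[α(G)] may be larger.)

E[α(G)] ≥ 1951/14 ≈ 139.357143.


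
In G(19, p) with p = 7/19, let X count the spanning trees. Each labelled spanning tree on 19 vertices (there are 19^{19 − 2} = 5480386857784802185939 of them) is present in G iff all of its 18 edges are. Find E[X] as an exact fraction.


K_19 has 19^{19 − 2} = 5480386857784802185939 labelled spanning trees.
For each such spanning tree H, let X_H = 1 if all 18 edges of H are present in G. Then P[X_H = 1] = p^{18} = (7/19)^{18} = 1628413597910449/104127350297911241532841.
By linearity of expectation: E[X] = Σ_H E[X_H] = 5480386857784802185939 · p^{18} = 5480386857784802185939 · 1628413597910449/104127350297911241532841 = 1628413597910449/19.
Numerically: E[X] ≈ 8.5706e+13.

E[X] = 5480386857784802185939 · (7/19)^{18} = 1628413597910449/19 ≈ 8.5706e+13.


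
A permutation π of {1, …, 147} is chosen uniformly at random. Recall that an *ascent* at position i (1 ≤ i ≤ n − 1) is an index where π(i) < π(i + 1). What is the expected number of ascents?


Write X = Σ X_I over i = 1, …, 146, with X_I the indicator of one ascent.
There are 146 indicators.
For each fixed i, the pair (π(i), π(i+1)) is a uniformly random ordered pair of distinct values from {1, …, 147}; by symmetry P[π(i) < π(i+1)] = 1/2.
By linearity: E[X] = 146 · (1/2) = (147 − 1) · (1/2) = 73 ≈ 73.000.

E[X] = 73 = 73.000.


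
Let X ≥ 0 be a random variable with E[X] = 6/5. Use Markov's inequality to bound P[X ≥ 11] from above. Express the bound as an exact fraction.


μ = E[X] = 6/5, a = 11.
Markov: P[X ≥ 11] ≤ μ/a = (6/5)/11 = 6/55.
Numerically: ≈ 0.109091.
(Since a = 11 > μ = 1.200000, the bound 6/55 is < 1 and informative.)

P[X ≥ 11] ≤ 6/55 ≈ 0.109091.


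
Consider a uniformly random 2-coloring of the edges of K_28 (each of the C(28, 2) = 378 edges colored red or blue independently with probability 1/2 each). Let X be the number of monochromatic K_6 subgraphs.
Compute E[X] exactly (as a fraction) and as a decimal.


Let X = Σ_S X_S over the C(28, 6) = 376740 subsets S of size 6, where X_S = 1 if the K_6 on S is monochromatic.
For a fixed S, the K_6 on S has C(6, 2) = 15 edges. P[all 15 edges red] = (1/2)^15, and likewise for blue, so P[monochromatic] = 2·(1/2)^15 = 2^{1 − 15} = 1/16384.
Summing: E[X] = C(28, 6) · 2^{1 − 15} = 376740 · 1/16384 = 94185/4096.
Numerically: E[X] ≈ 22.994.

E[X] = C(28,6)·2^(1−C(6,2)) = 94185/4096 ≈ 22.994.


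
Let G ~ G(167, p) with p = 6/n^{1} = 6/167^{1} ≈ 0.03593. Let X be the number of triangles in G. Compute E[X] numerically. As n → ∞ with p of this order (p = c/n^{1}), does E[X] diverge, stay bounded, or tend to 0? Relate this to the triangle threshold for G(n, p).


Number of potential triangles: C(167, 3) = 762355.
Each occurs with probability p³ ≈ (0.03593)³ ≈ 4.637718e-05.
By linearity: E[X] = C(167, 3)·p³ ≈ 762355 · 4.637718e-05 ≈ 35.3559.
Here α = 1, so p = 6/n is exactly at the triangle threshold p ~ 1/n. Asymptotically E[X] → c³/6 = 6³/6 = 36 ≈ 36.0000, a bounded constant. In this regime the triangle count is asymptotically Poisson(c³/6).

E[X] ≈ 35.3559; in regime p = Θ(1/n^{1}) E[X] stays bounded (at the triangle threshold p ~ 1/n).


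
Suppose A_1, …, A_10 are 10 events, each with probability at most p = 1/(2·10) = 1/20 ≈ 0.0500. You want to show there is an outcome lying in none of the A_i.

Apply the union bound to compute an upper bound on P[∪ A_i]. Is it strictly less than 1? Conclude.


Union bound: P[∪_{i=1}^{10} A_i] ≤ Σ_i P[A_i] ≤ 10·p = 10·(1/20) = 1/2.
Numerically: 1/2 ≈ 0.5000.
Is 1/2 < 1? YES.
Since P[∪ A_i] ≤ 1/2 < 1, the complement has P[∩ A_i^c] ≥ 1 − 1/2 = 1/2 > 0, so some outcome avoids every A_i.

10·p = 1/2 ≈ 0.5000; existence CERTIFIED by the union bound.


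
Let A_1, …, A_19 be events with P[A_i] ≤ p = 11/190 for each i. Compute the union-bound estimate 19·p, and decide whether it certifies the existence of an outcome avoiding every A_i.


Union bound: P[∪_{i=1}^{19} A_i] ≤ Σ_i P[A_i] ≤ 19·p = 19·(11/190) = 11/10.
Numerically: 11/10 ≈ 1.1000000.
Is 11/10 < 1? NO.
Since the bound 11/10 is ≥ 1, the union bound is uninformative here; it does NOT by itself certify existence.

19·p = 11/10 ≈ 1.1000000; existence NOT certified by the union bound.


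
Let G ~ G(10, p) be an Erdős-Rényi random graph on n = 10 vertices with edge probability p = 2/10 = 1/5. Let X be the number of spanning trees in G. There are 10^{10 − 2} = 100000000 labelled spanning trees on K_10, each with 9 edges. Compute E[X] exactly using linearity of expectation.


K_10 has 10^{10 − 2} = 100000000 labelled spanning trees.
For each such spanning tree H, let X_H = 1 if all 9 edges of H are present in G. Then P[X_H = 1] = p^{9} = (1/5)^{9} = 1/1953125.
By linearity: E[X] = Σ_H E[X_H] = 100000000 · p^{9} = 100000000 · 1/1953125 = 256/5.
Numerically: E[X] ≈ 51.2.

E[X] = 100000000 · (1/5)^{9} = 256/5 ≈ 51.2.


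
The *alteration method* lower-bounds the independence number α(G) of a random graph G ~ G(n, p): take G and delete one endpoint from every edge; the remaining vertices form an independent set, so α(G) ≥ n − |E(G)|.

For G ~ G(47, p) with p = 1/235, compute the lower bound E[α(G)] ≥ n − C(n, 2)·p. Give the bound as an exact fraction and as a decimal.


E[|E(G)|] = C(47, 2)·p = 1081 · (1/235) = 23/5.
E[α(G)] ≥ n − E[|E(G)|] = 47 − 23/5 = 212/5.
Numerically: ≈ 42.400.
(This is only a lower bound; the true E[α(G)] may be larger.)

E[α(G)] ≥ 212/5 ≈ 42.400.


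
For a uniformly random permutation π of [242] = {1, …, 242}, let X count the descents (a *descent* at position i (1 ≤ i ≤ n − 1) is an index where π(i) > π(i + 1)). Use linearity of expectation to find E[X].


Write X = Σ X_I over i = 1, …, 241, with X_I the indicator of one descent.
There are 241 indicators.
For each fixed i, the pair (π(i), π(i+1)) is a uniformly random ordered pair of distinct values from {1, …, 242}; by symmetry P[π(i) > π(i+1)] = 1/2.
By linearity: E[X] = 241 · (1/2) = (242 − 1) · (1/2) = 241/2 ≈ 120.500.

E[X] = 241/2 = 120.500.


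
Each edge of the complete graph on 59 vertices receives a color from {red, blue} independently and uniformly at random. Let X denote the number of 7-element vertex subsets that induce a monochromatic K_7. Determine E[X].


Let X = Σ_S X_S over the C(59, 7) = 341149446 subsets S of size 7, where X_S = 1 if the K_7 on S is monochromatic.
For a fixed S, the K_7 on S has C(7, 2) = 21 edges. P[all 21 edges red] = (1/2)^21, and likewise for blue, so P[monochromatic] = 2·(1/2)^21 = 2^{1 − 21} = 1/1048576.
By linearity of expectation: E[X] = C(59, 7) · 2^{1 − 21} = 341149446 · 1/1048576 = 170574723/524288.
Numerically: E[X] ≈ 325.3455.

E[X] = C(59,7)·2^(1−C(7,2)) = 170574723/524288 ≈ 325.3455.


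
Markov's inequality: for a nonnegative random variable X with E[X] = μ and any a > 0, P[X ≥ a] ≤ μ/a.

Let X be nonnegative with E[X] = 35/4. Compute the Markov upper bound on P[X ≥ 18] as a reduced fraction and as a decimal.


μ = E[X] = 35/4, a = 18.
Markov: P[X ≥ 18] ≤ μ/a = (35/4)/18 = 35/72.
Numerically: ≈ 0.486.
(Since a = 18 > μ = 8.750, the bound 35/72 is < 1 and informative.)

P[X ≥ 18] ≤ 35/72 ≈ 0.486.


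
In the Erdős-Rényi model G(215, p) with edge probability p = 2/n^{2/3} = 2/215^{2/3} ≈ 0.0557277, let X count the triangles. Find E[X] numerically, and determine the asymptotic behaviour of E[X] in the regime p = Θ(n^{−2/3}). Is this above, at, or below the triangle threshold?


Number of potential triangles: C(215, 3) = 1633355.
Each occurs with probability p³ ≈ (0.0557277)³ ≈ 1.73066522e-04.
By linearity: E[X] = C(215, 3)·p³ ≈ 1633355 · 1.73066522e-04 ≈ 282.679070.
Since α = 2/3 < 1, p = c/n^{2/3} ≫ 1/n is above the triangle threshold p ~ 1/n. Asymptotically E[X] ~ (c³/6)·n^{3(1−α)} = (2³/6)·n^{1} → ∞; triangles are abundant w.h.p.

E[X] ≈ 282.679070; in regime p = Θ(1/n^{2/3}) E[X] diverges (above the triangle threshold p ~ 1/n).


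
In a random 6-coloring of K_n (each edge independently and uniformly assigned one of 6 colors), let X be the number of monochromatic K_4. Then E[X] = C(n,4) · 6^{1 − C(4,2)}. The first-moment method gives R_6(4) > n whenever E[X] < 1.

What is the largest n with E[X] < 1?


We need C(n, 4) · 6^{1 − 6} < 1, i.e. C(n, 4) < 6^{6 − 1} = 7776.
Check values of n near the boundary:
  n = 19: C(19, 4) = 3876; 3876 < 7776? YES
  n = 20: C(20, 4) = 4845; 4845 < 7776? YES
  n = 21: C(21, 4) = 5985; 5985 < 7776? YES
  n = 22: C(22, 4) = 7315; 7315 < 7776? YES
  n = 23: C(23, 4) = 8855; 8855 < 7776? NO
The largest n with C(n, 4) < 7776 is n = 22 (where E[X] = 7315/7776 ≈ 0.941). Hence R_6(4) > 22, i.e. R_6(4) ≥ 23.

Largest n = 22; hence R_6(4) > 22.


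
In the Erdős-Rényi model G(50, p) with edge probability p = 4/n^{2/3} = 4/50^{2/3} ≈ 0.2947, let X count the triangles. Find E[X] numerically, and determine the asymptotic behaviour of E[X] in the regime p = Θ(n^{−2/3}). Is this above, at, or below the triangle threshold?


Number of potential triangles: C(50, 3) = 19600.
Each occurs with probability p³ ≈ (0.2947)³ ≈ 2.560000e-02.
By linearity: E[X] = C(50, 3)·p³ ≈ 19600 · 2.560000e-02 ≈ 501.7600.
Since α = 2/3 < 1, p = c/n^{2/3} ≫ 1/n is above the triangle threshold p ~ 1/n. Asymptotically E[X] ~ (c³/6)·n^{3(1−α)} = (4³/6)·n^{1} → ∞; triangles are abundant w.h.p.

E[X] ≈ 501.7600; in regime p = Θ(1/n^{2/3}) E[X] diverges (above the triangle threshold p ~ 1/n).


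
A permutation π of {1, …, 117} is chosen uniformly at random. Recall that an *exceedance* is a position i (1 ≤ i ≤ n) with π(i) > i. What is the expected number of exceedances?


Write X = Σ_{i=1}^{117} X_i, where X_i = 1_{π(i) > i}.
For each fixed i, π(i) is uniform over {1, …, 117} (marginal of a uniform permutation), so P[π(i) > i] = (n − i)/n. Summing: Σ_{i=1}^{117} (n − i)/n = (0 + 1 + … + 116)/117 = 117(117 − 1)/(2·117) = (117 − 1)/2.
Hence E[X] = Σ_{i=1}^{117} (117 − i)/117 = 58 ≈ 58.000000.

E[X] = 58 = 58.000000.


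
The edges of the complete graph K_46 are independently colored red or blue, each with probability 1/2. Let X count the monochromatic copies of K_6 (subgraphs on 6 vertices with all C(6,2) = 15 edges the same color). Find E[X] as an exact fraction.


Let X = Σ_S X_S over the C(46, 6) = 9366819 subsets S of size 6, where X_S = 1 if the K_6 on S is monochromatic.
For a fixed S, the K_6 on S has C(6, 2) = 15 edges. P[all 15 edges red] = (1/2)^15, and likewise for blue, so P[monochromatic] = 2·(1/2)^15 = 2^{1 − 15} = 1/16384.
By linearity: E[X] = C(46, 6) · 2^{1 − 15} = 9366819 · 1/16384 = 9366819/16384.
Numerically: E[X] ≈ 571.70526.

E[X] = C(46,6)·2^(1−C(6,2)) = 9366819/16384 ≈ 571.70526.


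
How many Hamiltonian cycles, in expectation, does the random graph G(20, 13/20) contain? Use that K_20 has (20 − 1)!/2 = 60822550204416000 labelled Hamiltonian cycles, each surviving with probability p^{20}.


K_20 has (20 − 1)!/2 = 60822550204416000 labelled Hamiltonian cycles.
For each such Hamiltonian cycle H, let X_H = 1 if all 20 edges of H are present in G. Then P[X_H = 1] = p^{20} = (13/20)^{20} = 19004963774880799438801/104857600000000000000000000.
Summing the indicators: E[X] = Σ_H E[X_H] = 60822550204416000 · p^{20} = 60822550204416000 · 19004963774880799438801/104857600000000000000000000 = 282209561360057334695429506990221/25600000000000000000.
Numerically: E[X] ≈ 1.1024e+13.

E[X] = 60822550204416000 · (13/20)^{20} = 282209561360057334695429506990221/25600000000000000000 ≈ 1.1024e+13.


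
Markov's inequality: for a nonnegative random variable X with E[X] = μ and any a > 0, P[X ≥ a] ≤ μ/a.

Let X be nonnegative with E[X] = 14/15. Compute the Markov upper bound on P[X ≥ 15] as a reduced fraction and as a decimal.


μ = E[X] = 14/15, a = 15.
Markov: P[X ≥ 15] ≤ μ/a = (14/15)/15 = 14/225.
Numerically: ≈ 0.062222.
(Since a = 15 > μ = 0.933333, the bound 14/225 is < 1 and informative.)

P[X ≥ 15] ≤ 14/225 ≈ 0.062222.
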